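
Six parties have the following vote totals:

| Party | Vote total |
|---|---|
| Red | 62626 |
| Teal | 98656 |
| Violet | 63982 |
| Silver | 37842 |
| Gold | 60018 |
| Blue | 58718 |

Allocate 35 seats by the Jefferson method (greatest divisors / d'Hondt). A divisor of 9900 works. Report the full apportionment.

With modified divisor 9900: modified quotas Red 6.326, Teal 9.965, Violet 6.463, Silver 3.822, Gold 6.062, Blue 5.931.
Rounding down: Red 6, Teal 9, Violet 6, Silver 3, Gold 6, Blue 5 (total 35).

Red=6, Teal=9, Violet=6, Silver=3, Gold=6, Blue=5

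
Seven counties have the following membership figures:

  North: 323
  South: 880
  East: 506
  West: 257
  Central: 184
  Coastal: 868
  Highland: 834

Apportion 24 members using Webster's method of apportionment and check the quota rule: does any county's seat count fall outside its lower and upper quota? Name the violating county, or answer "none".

Standard quotas: North 2.012, South 5.483, East 3.153, West 1.601, Central 1.146, Coastal 5.408, Highland 5.196.
Webster allocation: North 2, South 6, East 3, West 2, Central 1, Coastal 5, Highland 5.
Every allocation lies between the lower and upper quota.

none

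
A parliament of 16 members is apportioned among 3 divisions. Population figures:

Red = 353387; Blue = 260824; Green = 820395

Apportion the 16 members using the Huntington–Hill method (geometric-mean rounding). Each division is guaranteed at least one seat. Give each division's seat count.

With divisor 91581: modified quotas Red 3.859, Blue 2.848, Green 8.958.
Geometric-mean thresholds: Red √(3·4)=3.464, Blue √(2·3)=2.449, Green √(8·9)=8.485.
Each quota rounded against its threshold gives Red 4, Blue 3, Green 9 (total 16).

Red: 4, Blue: 3, Green: 9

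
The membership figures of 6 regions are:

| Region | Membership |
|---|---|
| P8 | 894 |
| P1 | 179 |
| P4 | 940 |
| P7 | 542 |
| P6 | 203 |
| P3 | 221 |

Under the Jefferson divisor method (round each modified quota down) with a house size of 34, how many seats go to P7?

6

Standard divisor 2979/34 ≈ 87.618; standard quotas: P8 10.203, P1 2.043, P4 10.728, P7 6.186, P6 2.317, P3 2.522.
Rounding down gives 10, 2, 10, 6, 2, 2 = 32 seats, so the divisor must be adjusted.
With modified divisor 80: modified quotas P8 11.175, P1 2.237, P4 11.750, P7 6.775, P6 2.538, P3 2.763.
Rounding down: P8 11, P1 2, P4 11, P7 6, P6 2, P3 2 (total 34).
P7 receives 6.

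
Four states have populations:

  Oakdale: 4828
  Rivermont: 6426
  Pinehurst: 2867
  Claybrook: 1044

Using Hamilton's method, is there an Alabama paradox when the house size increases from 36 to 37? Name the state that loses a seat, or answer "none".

Claybrook

At 36 seats: Oakdale 11, Rivermont 15, Pinehurst 7, Claybrook 3.
At 37 seats: Oakdale 12, Rivermont 16, Pinehurst 7, Claybrook 2.
Claybrook drops from 3 to 2.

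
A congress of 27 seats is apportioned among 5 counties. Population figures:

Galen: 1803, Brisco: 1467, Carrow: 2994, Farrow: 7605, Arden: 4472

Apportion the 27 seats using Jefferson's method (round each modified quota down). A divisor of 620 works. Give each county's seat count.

Galen: 2; Brisco: 2; Carrow: 4; Farrow: 12; Arden: 7

With modified divisor 620: modified quotas Galen 2.908, Brisco 2.366, Carrow 4.829, Farrow 12.266, Arden 7.213.
Rounding down: Galen 2, Brisco 2, Carrow 4, Farrow 12, Arden 7 (total 27).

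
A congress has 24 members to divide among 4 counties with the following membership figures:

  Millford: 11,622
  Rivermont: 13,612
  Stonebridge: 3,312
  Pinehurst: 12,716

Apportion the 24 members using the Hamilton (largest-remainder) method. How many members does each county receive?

Millford=7; Rivermont=8; Stonebridge=2; Pinehurst=7

The standard divisor is 41262/24 ≈ 1719.25.
Standard quotas: Millford 6.7599, Rivermont 7.9174, Stonebridge 1.9264, Pinehurst 7.3962.
Lower quotas: Millford 6, Rivermont 7, Stonebridge 1, Pinehurst 7 (sum 21, leaving 3 seats).
Remainders in descending order: Stonebridge 0.9264, Rivermont 0.9174, Millford 0.7599, Pinehurst 0.3962.
The surplus seats go to Stonebridge, Rivermont, Millford.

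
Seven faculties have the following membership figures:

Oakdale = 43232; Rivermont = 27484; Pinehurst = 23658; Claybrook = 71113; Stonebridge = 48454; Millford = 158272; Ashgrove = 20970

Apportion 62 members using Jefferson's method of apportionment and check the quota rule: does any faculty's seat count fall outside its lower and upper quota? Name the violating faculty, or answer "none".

Standard quotas: Oakdale 6.817, Rivermont 4.334, Pinehurst 3.731, Claybrook 11.214, Stonebridge 7.641, Millford 24.957, Ashgrove 3.307.
Jefferson allocation: Oakdale 7, Rivermont 4, Pinehurst 3, Claybrook 11, Stonebridge 8, Millford 26, Ashgrove 3.
Millford has quota 24.957 (lower 24, upper 25) but receives 26 — outside the quota interval.

Millford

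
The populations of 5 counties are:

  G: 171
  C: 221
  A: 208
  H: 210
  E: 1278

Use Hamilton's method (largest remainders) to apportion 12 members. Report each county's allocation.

G 1; C 1; A 1; H 1; E 8

Total 2088; standard divisor 2088/12 = 174.
Standard quotas: G 0.983, C 1.270, A 1.195, H 1.207, E 7.345.
Lower quotas: G 0, C 1, A 1, H 1, E 7 (sum 10, leaving 2 seats).
Remainders in descending order: G 0.983, E 0.345, C 0.270, H 0.207, A 0.195.
The surplus seats go to G, E.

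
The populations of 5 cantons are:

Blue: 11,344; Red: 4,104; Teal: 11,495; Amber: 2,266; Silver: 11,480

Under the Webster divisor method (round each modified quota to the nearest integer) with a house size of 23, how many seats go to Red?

Standard divisor 40689/23 ≈ 1769.087; standard quotas: Blue 6.412, Red 2.320, Teal 6.498, Amber 1.281, Silver 6.489.
Rounding to the nearest integer gives 6, 2, 6, 1, 6 = 21 seats, so the divisor must be adjusted.
With modified divisor 1760: modified quotas Blue 6.445, Red 2.332, Teal 6.531, Amber 1.288, Silver 6.523.
Rounding to the nearest integer: Blue 6, Red 2, Teal 7, Amber 1, Silver 7 (total 23).
Red receives 2.

2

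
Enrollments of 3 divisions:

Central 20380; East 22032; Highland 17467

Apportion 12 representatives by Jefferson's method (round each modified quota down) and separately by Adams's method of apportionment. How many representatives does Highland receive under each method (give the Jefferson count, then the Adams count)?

Jefferson: Central 4, East 5, Highland 3.
Adams: Central 4, East 4, Highland 4.
Highland gets 3 under Jefferson and 4 under Adams.

3 and 4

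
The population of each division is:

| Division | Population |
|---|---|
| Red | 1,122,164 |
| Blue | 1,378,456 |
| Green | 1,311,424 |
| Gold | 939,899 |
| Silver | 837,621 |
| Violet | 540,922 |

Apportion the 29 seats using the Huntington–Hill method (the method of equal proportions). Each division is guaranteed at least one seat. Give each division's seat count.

With divisor 211434: modified quotas Red 5.307, Blue 6.520, Green 6.203, Gold 4.445, Silver 3.962, Violet 2.558.
Geometric-mean thresholds: Red √(5·6)=5.477, Blue √(6·7)=6.481, Green √(6·7)=6.481, Gold √(4·5)=4.472, Silver √(3·4)=3.464, Violet √(2·3)=2.449.
Each quota rounded against its threshold gives Red 5, Blue 7, Green 6, Gold 4, Silver 4, Violet 3 (total 29).

Red: 5, Blue: 7, Green: 6, Gold: 4, Silver: 4, Violet: 3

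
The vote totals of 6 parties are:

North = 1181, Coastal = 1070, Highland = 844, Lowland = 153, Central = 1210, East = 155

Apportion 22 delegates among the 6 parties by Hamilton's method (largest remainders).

Standard divisor: 4613 ÷ 22 ≈ 209.682.
Standard quotas: North 5.632, Coastal 5.103, Highland 4.025, Lowland 0.730, Central 5.771, East 0.739.
Lower quotas: North 5, Coastal 5, Highland 4, Lowland 0, Central 5, East 0 (sum 19, leaving 3 seats).
Remainders in descending order: Central 0.771, East 0.739, Lowland 0.730, North 0.632, Coastal 0.103, Highland 0.025.
The surplus seats go to Central, East, Lowland.

North=5, Coastal=5, Highland=4, Lowland=1, Central=6, East=1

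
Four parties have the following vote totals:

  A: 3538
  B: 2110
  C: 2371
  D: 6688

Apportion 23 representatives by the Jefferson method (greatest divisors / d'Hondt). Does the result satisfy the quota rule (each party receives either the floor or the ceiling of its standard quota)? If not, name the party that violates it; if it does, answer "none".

Standard quotas: A 5.533, B 3.300, C 3.708, D 10.459.
Jefferson allocation: A 5, B 3, C 4, D 11.
Every allocation lies between the lower and upper quota.

none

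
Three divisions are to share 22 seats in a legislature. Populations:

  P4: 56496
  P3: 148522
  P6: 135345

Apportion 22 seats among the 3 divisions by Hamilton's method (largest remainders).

Standard divisor: 340363 ÷ 22 ≈ 15471.045.
Standard quotas: P4 3.6517, P3 9.6000, P6 8.7483.
Lower quotas: P4 3, P3 9, P6 8 (sum 20, leaving 2 seats).
Remainders in descending order: P6 0.7483, P4 0.6517, P3 0.6000.
The surplus seats go to P6, P4.

P4=4, P3=9, P6=9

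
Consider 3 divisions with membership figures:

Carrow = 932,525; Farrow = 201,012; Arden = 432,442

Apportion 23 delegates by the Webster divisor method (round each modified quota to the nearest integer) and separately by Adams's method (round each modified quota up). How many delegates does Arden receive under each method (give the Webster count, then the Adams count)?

Webster: Carrow 14, Farrow 3, Arden 6.
Adams: Carrow 13, Farrow 3, Arden 7.
Arden gets 6 under Webster and 7 under Adams.

6 and 7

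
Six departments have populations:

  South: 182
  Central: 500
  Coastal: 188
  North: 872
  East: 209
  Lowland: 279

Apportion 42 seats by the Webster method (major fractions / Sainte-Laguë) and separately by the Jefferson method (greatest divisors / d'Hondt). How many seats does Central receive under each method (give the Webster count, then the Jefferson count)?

9 and 10

Webster: South 3, Central 9, Coastal 4, North 17, East 4, Lowland 5.
Jefferson: South 3, Central 10, Coastal 3, North 17, East 4, Lowland 5.
Central gets 9 under Webster and 10 under Jefferson.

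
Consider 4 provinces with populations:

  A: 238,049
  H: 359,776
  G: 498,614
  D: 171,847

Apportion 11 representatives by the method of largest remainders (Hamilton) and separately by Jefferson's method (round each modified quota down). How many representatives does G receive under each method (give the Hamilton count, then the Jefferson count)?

4 and 5

Hamilton: A 2, H 3, G 4, D 2.
Jefferson: A 2, H 3, G 5, D 1.
G gets 4 under Hamilton and 5 under Jefferson.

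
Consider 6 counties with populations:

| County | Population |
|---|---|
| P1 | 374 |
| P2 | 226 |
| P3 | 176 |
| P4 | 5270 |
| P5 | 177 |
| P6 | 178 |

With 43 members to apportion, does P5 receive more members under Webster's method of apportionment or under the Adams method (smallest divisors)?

Adams

Webster: P1 3, P2 2, P3 1, P4 35, P5 1, P6 1.
Adams: P1 3, P2 2, P3 2, P4 32, P5 2, P6 2.
P5 gets 1 under Webster and 2 under Adams.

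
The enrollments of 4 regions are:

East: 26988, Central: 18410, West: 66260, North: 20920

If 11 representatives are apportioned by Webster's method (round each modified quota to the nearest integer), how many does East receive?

Standard divisor 132578/11 ≈ 12052.545; standard quotas: East 2.239, Central 1.527, West 5.498, North 1.736.
Rounding to the nearest integer gives East 2, Central 2, West 5, North 2 — total 11, matching the house size, so no adjustment is needed.
East receives 2.

2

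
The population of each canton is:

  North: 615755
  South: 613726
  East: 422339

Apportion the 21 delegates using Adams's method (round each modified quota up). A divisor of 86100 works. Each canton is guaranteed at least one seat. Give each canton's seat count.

North=8, South=8, East=5

With modified divisor 86100: modified quotas North 7.152, South 7.128, East 4.905.
Rounding up: North 8, South 8, East 5 (total 21).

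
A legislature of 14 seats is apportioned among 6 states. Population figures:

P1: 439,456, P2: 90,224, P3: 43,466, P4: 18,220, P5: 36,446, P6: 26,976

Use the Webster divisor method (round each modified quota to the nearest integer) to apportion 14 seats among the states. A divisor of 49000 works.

With modified divisor 49000: modified quotas P1 8.968, P2 1.841, P3 0.887, P4 0.372, P5 0.744, P6 0.551.
Rounding to the nearest integer: P1 9, P2 2, P3 1, P4 0, P5 1, P6 1 (total 14).

P1: 9, P2: 2, P3: 1, P4: 0, P5: 1, P6: 1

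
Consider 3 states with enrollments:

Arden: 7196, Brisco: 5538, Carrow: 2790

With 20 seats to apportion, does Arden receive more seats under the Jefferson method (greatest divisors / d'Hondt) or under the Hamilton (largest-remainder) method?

Jefferson: Arden 10, Brisco 7, Carrow 3.
Hamilton: Arden 9, Brisco 7, Carrow 4.
Arden gets 10 under Jefferson and 9 under Hamilton.

Jefferson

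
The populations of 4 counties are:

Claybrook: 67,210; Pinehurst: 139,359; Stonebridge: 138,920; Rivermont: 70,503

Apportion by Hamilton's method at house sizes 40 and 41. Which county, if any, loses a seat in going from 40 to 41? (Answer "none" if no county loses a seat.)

At 40 seats: Claybrook 7, Pinehurst 13, Stonebridge 13, Rivermont 7.
At 41 seats: Claybrook 6, Pinehurst 14, Stonebridge 14, Rivermont 7.
Claybrook drops from 7 to 6.

Claybrook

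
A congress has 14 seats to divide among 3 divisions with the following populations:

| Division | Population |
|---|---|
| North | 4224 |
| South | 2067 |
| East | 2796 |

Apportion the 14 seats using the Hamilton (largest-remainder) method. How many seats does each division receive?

The standard divisor is 9087/14 ≈ 649.071.
Standard quotas: North 6.508, South 3.185, East 4.308.
Lower quotas: North 6, South 3, East 4 (sum 13, leaving 1 seat).
Remainders in descending order: North 0.508, East 0.308, South 0.185.
Largest remainder: North receives the extra seat.

North=7, South=3, East=4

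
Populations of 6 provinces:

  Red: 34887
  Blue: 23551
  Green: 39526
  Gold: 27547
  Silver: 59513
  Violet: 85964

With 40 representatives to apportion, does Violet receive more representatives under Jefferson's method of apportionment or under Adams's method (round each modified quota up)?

Jefferson: Red 5, Blue 3, Green 6, Gold 4, Silver 9, Violet 13.
Adams: Red 5, Blue 4, Green 6, Gold 4, Silver 9, Violet 12.
Violet gets 13 under Jefferson and 12 under Adams.

Jefferson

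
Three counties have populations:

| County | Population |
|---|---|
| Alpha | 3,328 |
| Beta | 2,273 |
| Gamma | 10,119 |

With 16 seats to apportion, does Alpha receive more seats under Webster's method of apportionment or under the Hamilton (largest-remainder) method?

Hamilton

Webster: Alpha 3, Beta 2, Gamma 11.
Hamilton: Alpha 4, Beta 2, Gamma 10.
Alpha gets 3 under Webster and 4 under Hamilton.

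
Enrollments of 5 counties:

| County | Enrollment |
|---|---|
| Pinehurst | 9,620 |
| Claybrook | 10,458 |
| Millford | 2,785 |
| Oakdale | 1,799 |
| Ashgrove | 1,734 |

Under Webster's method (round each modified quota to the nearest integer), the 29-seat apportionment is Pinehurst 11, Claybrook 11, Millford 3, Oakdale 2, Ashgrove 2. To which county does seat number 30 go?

Priority for the next seat is population ÷ (current seats + 0.5).
Priorities: Pinehurst 836.522, Claybrook 909.391, Millford 795.714, Oakdale 719.600, Ashgrove 693.600.
Highest priority: Claybrook.

Claybrook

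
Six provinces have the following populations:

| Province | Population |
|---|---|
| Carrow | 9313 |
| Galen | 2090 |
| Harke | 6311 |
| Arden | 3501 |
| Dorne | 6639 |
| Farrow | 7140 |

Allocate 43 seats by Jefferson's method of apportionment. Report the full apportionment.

Carrow 12, Galen 2, Harke 8, Arden 4, Dorne 8, Farrow 9

Standard divisor 34994/43 ≈ 813.814; standard quotas: Carrow 11.444, Galen 2.568, Harke 7.755, Arden 4.302, Dorne 8.158, Farrow 8.774.
Rounding down gives 11, 2, 7, 4, 8, 8 = 40 seats, so the divisor must be adjusted.
With modified divisor 760: modified quotas Carrow 12.254, Galen 2.750, Harke 8.304, Arden 4.607, Dorne 8.736, Farrow 9.395.
Rounding down: Carrow 12, Galen 2, Harke 8, Arden 4, Dorne 8, Farrow 9 (total 43).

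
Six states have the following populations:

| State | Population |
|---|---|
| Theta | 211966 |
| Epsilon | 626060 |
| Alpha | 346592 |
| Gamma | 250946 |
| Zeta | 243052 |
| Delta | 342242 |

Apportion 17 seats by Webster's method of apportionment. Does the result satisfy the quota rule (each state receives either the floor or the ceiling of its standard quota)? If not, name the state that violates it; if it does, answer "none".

Standard quotas: Theta 1.783, Epsilon 5.267, Alpha 2.916, Gamma 2.111, Zeta 2.045, Delta 2.879.
Webster allocation: Theta 2, Epsilon 5, Alpha 3, Gamma 2, Zeta 2, Delta 3.
Every allocation lies between the lower and upper quota.

none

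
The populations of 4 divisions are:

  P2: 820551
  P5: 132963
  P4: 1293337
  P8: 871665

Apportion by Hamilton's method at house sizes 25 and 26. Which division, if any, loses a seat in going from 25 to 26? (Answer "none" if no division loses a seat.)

At 25 seats: P2 7, P5 1, P4 10, P8 7.
At 26 seats: P2 7, P5 1, P4 11, P8 7.
No division's allocation decreased.

none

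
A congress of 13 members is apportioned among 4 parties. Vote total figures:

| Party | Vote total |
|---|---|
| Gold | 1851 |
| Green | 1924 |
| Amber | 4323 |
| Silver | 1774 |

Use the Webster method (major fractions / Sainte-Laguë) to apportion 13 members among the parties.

Standard divisor 9872/13 ≈ 759.385; standard quotas: Gold 2.438, Green 2.534, Amber 5.693, Silver 2.336.
Rounding to the nearest integer gives Gold 2, Green 3, Amber 6, Silver 2 — total 13, matching the house size, so no adjustment is needed.

Gold=2, Green=3, Amber=6, Silver=2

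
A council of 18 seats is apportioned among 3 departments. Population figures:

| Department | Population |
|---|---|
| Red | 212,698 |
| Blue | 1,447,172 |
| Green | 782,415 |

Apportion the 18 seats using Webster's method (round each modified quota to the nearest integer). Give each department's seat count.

Standard divisor 2442285/18 ≈ 135682.5; standard quotas: Red 1.568, Blue 10.666, Green 5.767.
Rounding to the nearest integer gives 2, 11, 6 = 19 seats, so the divisor must be adjusted.
With modified divisor 139800: modified quotas Red 1.521, Blue 10.352, Green 5.597.
Rounding to the nearest integer: Red 2, Blue 10, Green 6 (total 18).

Red: 2; Blue: 10; Green: 6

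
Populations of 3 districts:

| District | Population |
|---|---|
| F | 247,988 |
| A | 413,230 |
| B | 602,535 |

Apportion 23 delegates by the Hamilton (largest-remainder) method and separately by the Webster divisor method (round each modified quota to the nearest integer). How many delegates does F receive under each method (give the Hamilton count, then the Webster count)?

Hamilton: F 4, A 8, B 11.
Webster: F 5, A 7, B 11.
F gets 4 under Hamilton and 5 under Webster.

4 and 5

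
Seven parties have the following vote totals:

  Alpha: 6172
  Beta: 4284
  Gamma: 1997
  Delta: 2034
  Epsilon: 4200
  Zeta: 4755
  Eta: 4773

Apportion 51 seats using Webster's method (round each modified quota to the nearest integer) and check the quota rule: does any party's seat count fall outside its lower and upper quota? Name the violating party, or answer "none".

Standard quotas: Alpha 11.156, Beta 7.744, Gamma 3.610, Delta 3.677, Epsilon 7.592, Zeta 8.595, Eta 8.627.
Webster allocation: Alpha 11, Beta 8, Gamma 4, Delta 4, Epsilon 7, Zeta 8, Eta 9.
Every allocation lies between the lower and upper quota.

none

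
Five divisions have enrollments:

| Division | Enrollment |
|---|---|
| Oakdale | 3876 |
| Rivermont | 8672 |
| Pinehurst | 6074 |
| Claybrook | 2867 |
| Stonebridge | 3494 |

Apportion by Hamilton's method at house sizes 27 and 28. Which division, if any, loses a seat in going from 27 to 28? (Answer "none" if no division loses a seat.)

At 27 seats: Oakdale 4, Rivermont 9, Pinehurst 7, Claybrook 3, Stonebridge 4.
At 28 seats: Oakdale 4, Rivermont 10, Pinehurst 7, Claybrook 3, Stonebridge 4.
No division's allocation decreased.

none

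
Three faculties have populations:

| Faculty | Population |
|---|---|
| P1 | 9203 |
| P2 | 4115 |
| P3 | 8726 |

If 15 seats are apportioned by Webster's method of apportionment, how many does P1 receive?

Standard divisor 22044/15 ≈ 1469.6; standard quotas: P1 6.262, P2 2.800, P3 5.938.
Rounding to the nearest integer gives P1 6, P2 3, P3 6 — total 15, matching the house size, so no adjustment is needed.
P1 receives 6.

6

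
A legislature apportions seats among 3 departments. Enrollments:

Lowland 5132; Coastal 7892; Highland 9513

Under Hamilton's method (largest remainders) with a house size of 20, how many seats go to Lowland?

5

Standard divisor: 22537 ÷ 20 ≈ 1126.85.
Standard quotas: Lowland 4.5543, Coastal 7.0036, Highland 8.4421.
Lower quotas: Lowland 4, Coastal 7, Highland 8 (sum 19, leaving 1 seat).
Remainders in descending order: Lowland 0.5543, Highland 0.4421, Coastal 0.0036.
The surplus seat goes to Lowland.
Lowland receives 5.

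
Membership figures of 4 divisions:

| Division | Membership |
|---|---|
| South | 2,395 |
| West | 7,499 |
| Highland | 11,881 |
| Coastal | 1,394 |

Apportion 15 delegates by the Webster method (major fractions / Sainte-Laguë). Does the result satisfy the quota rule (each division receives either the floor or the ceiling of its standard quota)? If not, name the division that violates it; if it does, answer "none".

none

Standard quotas: South 1.551, West 4.855, Highland 7.692, Coastal 0.902.
Webster allocation: South 2, West 5, Highland 7, Coastal 1.
Every allocation lies between the lower and upper quota.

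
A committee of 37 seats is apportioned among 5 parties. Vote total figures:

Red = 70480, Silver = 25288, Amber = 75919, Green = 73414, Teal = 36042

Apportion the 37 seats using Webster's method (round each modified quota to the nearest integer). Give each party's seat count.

Standard divisor 281143/37 ≈ 7598.459; standard quotas: Red 9.276, Silver 3.328, Amber 9.991, Green 9.662, Teal 4.743.
Rounding to the nearest integer gives Red 9, Silver 3, Amber 10, Green 10, Teal 5 — total 37, matching the house size, so no adjustment is needed.

Red=9, Silver=3, Amber=10, Green=10, Teal=5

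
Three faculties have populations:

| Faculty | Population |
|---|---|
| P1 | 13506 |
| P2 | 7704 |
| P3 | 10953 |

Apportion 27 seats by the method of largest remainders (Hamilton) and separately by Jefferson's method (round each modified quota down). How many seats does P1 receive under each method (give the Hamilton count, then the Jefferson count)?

11 and 12

Hamilton: P1 11, P2 7, P3 9.
Jefferson: P1 12, P2 6, P3 9.
P1 gets 11 under Hamilton and 12 under Jefferson.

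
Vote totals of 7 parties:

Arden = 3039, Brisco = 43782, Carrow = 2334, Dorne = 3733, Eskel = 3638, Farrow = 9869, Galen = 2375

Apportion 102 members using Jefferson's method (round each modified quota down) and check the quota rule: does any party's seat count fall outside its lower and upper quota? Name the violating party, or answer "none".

Standard quotas: Arden 4.507, Brisco 64.938, Carrow 3.462, Dorne 5.537, Eskel 5.396, Farrow 14.638, Galen 3.523.
Jefferson allocation: Arden 4, Brisco 67, Carrow 3, Dorne 5, Eskel 5, Farrow 15, Galen 3.
Brisco has quota 64.938 (lower 64, upper 65) but receives 67 — outside the quota interval.

Brisco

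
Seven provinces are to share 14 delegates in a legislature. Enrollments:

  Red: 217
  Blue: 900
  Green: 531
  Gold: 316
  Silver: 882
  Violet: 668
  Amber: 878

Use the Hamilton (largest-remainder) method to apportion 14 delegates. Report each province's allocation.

Red: 0; Blue: 3; Green: 2; Gold: 1; Silver: 3; Violet: 2; Amber: 3

Standard divisor: 4392 ÷ 14 ≈ 313.714.
Standard quotas: Red 0.692, Blue 2.869, Green 1.693, Gold 1.007, Silver 2.811, Violet 2.129, Amber 2.799.
Lower quotas: Red 0, Blue 2, Green 1, Gold 1, Silver 2, Violet 2, Amber 2 (sum 10, leaving 4 seats).
Remainders in descending order: Blue 0.869, Silver 0.811, Amber 0.799, Green 0.693, Red 0.692, Violet 0.129, Gold 0.007.
Largest remainders: Blue, Silver, Amber, Green receive the extra seats.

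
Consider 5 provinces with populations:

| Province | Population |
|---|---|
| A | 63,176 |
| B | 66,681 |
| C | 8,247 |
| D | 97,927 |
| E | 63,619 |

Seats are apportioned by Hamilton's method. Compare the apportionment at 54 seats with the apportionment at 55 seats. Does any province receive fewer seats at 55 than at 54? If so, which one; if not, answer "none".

C

At 54 seats: A 11, B 12, C 2, D 18, E 11.
At 55 seats: A 12, B 12, C 1, D 18, E 12.
C drops from 2 to 1.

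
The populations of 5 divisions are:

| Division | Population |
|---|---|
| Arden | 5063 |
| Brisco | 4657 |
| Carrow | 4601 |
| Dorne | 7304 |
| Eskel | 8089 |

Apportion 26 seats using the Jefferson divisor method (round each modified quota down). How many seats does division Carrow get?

4

Standard divisor 29714/26 ≈ 1142.846; standard quotas: Arden 4.430, Brisco 4.075, Carrow 4.026, Dorne 6.391, Eskel 7.078.
Rounding down gives 4, 4, 4, 6, 7 = 25 seats, so the divisor must be adjusted.
With modified divisor 1030: modified quotas Arden 4.916, Brisco 4.521, Carrow 4.467, Dorne 7.091, Eskel 7.853.
Rounding down: Arden 4, Brisco 4, Carrow 4, Dorne 7, Eskel 7 (total 26).
Carrow receives 4.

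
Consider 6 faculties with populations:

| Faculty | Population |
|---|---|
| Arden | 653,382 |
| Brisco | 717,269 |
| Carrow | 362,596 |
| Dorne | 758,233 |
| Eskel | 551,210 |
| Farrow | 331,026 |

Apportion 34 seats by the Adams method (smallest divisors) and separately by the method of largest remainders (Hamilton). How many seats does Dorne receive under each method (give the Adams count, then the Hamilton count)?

7 and 8

Adams: Arden 6, Brisco 7, Carrow 4, Dorne 7, Eskel 6, Farrow 4.
Hamilton: Arden 7, Brisco 7, Carrow 4, Dorne 8, Eskel 5, Farrow 3.
Dorne gets 7 under Adams and 8 under Hamilton.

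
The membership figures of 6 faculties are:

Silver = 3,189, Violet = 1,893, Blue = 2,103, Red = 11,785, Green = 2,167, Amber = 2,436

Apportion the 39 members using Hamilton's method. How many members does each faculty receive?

Standard divisor: 23573 ÷ 39 ≈ 604.436.
Standard quotas: Silver 5.2760, Violet 3.1318, Blue 3.4793, Red 19.4975, Green 3.5852, Amber 4.0302.
Lower quotas: Silver 5, Violet 3, Blue 3, Red 19, Green 3, Amber 4 (sum 37, leaving 2 seats).
Remainders in descending order: Green 0.5852, Red 0.4975, Blue 0.4793, Silver 0.2760, Violet 0.1318, Amber 0.0302.
Largest remainders: Green, Red receive the extra seats.

Silver: 5; Violet: 3; Blue: 3; Red: 20; Green: 4; Amber: 4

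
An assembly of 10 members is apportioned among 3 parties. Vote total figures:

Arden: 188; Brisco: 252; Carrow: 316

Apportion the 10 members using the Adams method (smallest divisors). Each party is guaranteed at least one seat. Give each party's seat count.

Standard divisor 756/10 ≈ 75.6; standard quotas: Arden 2.487, Brisco 3.333, Carrow 4.180.
Rounding up gives 3, 4, 5 = 12 seats, so the divisor must be adjusted.
With modified divisor 90: modified quotas Arden 2.089, Brisco 2.800, Carrow 3.511.
Rounding up: Arden 3, Brisco 3, Carrow 4 (total 10).

Arden: 3, Brisco: 3, Carrow: 4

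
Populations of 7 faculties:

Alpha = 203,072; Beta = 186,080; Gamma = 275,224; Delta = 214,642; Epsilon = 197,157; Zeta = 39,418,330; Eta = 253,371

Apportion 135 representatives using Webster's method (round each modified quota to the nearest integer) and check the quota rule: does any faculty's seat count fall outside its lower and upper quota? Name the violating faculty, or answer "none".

Zeta

Standard quotas: Alpha 0.673, Beta 0.616, Gamma 0.912, Delta 0.711, Epsilon 0.653, Zeta 130.595, Eta 0.839.
Webster allocation: Alpha 1, Beta 1, Gamma 1, Delta 1, Epsilon 1, Zeta 129, Eta 1.
Zeta has quota 130.595 (lower 130, upper 131) but receives 129 — outside the quota interval.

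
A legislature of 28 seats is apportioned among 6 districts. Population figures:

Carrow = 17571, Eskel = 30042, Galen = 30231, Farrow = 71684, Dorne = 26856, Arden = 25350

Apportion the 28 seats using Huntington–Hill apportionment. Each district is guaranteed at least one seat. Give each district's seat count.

With divisor 7246: modified quotas Carrow 2.425, Eskel 4.146, Galen 4.172, Farrow 9.893, Dorne 3.706, Arden 3.498.
Geometric-mean thresholds: Carrow √(2·3)=2.449, Eskel √(4·5)=4.472, Galen √(4·5)=4.472, Farrow √(9·10)=9.487, Dorne √(3·4)=3.464, Arden √(3·4)=3.464.
Each quota rounded against its threshold gives Carrow 2, Eskel 4, Galen 4, Farrow 10, Dorne 4, Arden 4 (total 28).

Carrow 2, Eskel 4, Galen 4, Farrow 10, Dorne 4, Arden 4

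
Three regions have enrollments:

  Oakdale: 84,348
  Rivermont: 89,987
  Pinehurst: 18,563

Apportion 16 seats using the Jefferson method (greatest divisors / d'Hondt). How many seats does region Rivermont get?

Standard divisor 192898/16 ≈ 12056.125; standard quotas: Oakdale 6.996, Rivermont 7.464, Pinehurst 1.540.
Rounding down gives 6, 7, 1 = 14 seats, so the divisor must be adjusted.
With modified divisor 10900: modified quotas Oakdale 7.738, Rivermont 8.256, Pinehurst 1.703.
Rounding down: Oakdale 7, Rivermont 8, Pinehurst 1 (total 16).
Rivermont receives 8.

8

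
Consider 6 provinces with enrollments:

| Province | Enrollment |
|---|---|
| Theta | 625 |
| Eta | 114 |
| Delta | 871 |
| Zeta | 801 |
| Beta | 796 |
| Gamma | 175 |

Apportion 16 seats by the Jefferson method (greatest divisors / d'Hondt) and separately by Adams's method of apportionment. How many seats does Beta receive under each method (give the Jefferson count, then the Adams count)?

Jefferson: Theta 3, Eta 0, Delta 4, Zeta 4, Beta 4, Gamma 1.
Adams: Theta 3, Eta 1, Delta 4, Zeta 4, Beta 3, Gamma 1.
Beta gets 4 under Jefferson and 3 under Adams.

4 and 3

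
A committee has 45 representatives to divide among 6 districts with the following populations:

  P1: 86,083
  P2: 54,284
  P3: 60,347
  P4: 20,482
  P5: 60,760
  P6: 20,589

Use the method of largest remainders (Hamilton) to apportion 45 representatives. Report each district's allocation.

Total 302545; standard divisor 302545/45 ≈ 6723.222.
Standard quotas: P1 12.8038, P2 8.0741, P3 8.9759, P4 3.0465, P5 9.0373, P6 3.0624.
Lower quotas: P1 12, P2 8, P3 8, P4 3, P5 9, P6 3 (sum 43, leaving 2 seats).
Remainders in descending order: P3 0.9759, P1 0.8038, P2 0.0741, P6 0.0624, P4 0.0465, P5 0.0373.
The surplus seats go to P3, P1.

P1 13; P2 8; P3 9; P4 3; P5 9; P6 3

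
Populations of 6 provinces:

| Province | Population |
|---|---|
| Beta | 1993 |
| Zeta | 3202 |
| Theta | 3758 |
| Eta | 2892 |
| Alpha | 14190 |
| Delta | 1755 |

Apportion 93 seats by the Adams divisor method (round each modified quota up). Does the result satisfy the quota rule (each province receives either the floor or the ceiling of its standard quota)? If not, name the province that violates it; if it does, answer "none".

Standard quotas: Beta 6.670, Zeta 10.716, Theta 12.576, Eta 9.678, Alpha 47.487, Delta 5.873.
Adams allocation: Beta 7, Zeta 11, Theta 13, Eta 10, Alpha 46, Delta 6.
Alpha has quota 47.487 (lower 47, upper 48) but receives 46 — outside the quota interval.

Alpha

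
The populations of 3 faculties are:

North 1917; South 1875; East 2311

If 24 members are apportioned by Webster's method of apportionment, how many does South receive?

Standard divisor 6103/24 ≈ 254.292; standard quotas: North 7.539, South 7.373, East 9.088.
Rounding to the nearest integer gives North 8, South 7, East 9 — total 24, matching the house size, so no adjustment is needed.
South receives 7.

7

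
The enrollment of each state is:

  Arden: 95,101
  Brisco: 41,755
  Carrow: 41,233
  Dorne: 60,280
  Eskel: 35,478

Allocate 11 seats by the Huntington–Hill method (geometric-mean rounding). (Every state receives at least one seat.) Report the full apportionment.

With divisor 26270: modified quotas Arden 3.620, Brisco 1.589, Carrow 1.570, Dorne 2.295, Eskel 1.351.
Geometric-mean thresholds: Arden √(3·4)=3.464, Brisco √(1·2)=1.414, Carrow √(1·2)=1.414, Dorne √(2·3)=2.449, Eskel √(1·2)=1.414.
Each quota rounded against its threshold gives Arden 4, Brisco 2, Carrow 2, Dorne 2, Eskel 1 (total 11).

Arden: 4, Brisco: 2, Carrow: 2, Dorne: 2, Eskel: 1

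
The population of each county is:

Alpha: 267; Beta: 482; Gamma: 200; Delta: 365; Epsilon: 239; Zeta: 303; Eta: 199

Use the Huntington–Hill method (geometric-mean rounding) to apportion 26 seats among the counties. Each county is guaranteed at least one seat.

Alpha 3, Beta 6, Gamma 3, Delta 5, Epsilon 3, Zeta 4, Eta 2

With divisor 81.4: modified quotas Alpha 3.280, Beta 5.921, Gamma 2.457, Delta 4.484, Epsilon 2.936, Zeta 3.722, Eta 2.445.
Geometric-mean thresholds: Alpha √(3·4)=3.464, Beta √(5·6)=5.477, Gamma √(2·3)=2.449, Delta √(4·5)=4.472, Epsilon √(2·3)=2.449, Zeta √(3·4)=3.464, Eta √(2·3)=2.449.
Each quota rounded against its threshold gives Alpha 3, Beta 6, Gamma 3, Delta 5, Epsilon 3, Zeta 4, Eta 2 (total 26).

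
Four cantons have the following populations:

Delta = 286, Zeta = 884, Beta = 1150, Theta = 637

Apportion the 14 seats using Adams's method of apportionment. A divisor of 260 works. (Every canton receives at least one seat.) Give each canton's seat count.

With modified divisor 260: modified quotas Delta 1.100, Zeta 3.400, Beta 4.423, Theta 2.450.
Rounding up: Delta 2, Zeta 4, Beta 5, Theta 3 (total 14).

Delta=2, Zeta=4, Beta=5, Theta=3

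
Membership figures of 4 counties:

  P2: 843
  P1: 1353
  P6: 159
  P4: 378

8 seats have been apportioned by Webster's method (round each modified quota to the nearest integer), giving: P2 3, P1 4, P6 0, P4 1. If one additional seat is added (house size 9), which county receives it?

Priority for the next seat is population ÷ (current seats + 0.5).
Priorities: P2 240.857, P1 300.667, P6 318.000, P4 252.000.
Highest priority: P6.

P6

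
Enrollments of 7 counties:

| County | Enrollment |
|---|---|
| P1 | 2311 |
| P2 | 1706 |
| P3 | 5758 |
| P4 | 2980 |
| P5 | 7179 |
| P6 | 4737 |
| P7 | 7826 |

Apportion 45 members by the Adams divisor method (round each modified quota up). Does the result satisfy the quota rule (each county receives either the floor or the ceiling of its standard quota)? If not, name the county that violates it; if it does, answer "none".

none

Standard quotas: P1 3.200, P2 2.362, P3 7.973, P4 4.127, P5 9.941, P6 6.560, P7 10.837.
Adams allocation: P1 3, P2 3, P3 8, P4 4, P5 10, P6 7, P7 10.
Every allocation lies between the lower and upper quota.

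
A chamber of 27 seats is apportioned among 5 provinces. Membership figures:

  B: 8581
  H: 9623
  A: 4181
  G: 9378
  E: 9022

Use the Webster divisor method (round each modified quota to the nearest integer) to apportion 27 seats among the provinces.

B=6, H=6, A=3, G=6, E=6

Standard divisor 40785/27 ≈ 1510.556; standard quotas: B 5.681, H 6.371, A 2.768, G 6.208, E 5.973.
Rounding to the nearest integer gives B 6, H 6, A 3, G 6, E 6 — total 27, matching the house size, so no adjustment is needed.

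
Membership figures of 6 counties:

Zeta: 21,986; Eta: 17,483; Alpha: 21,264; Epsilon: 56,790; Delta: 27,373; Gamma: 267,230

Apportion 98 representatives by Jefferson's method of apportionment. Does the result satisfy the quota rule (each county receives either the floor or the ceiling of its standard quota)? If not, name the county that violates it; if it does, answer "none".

Gamma

Standard quotas: Zeta 5.228, Eta 4.157, Alpha 5.056, Epsilon 13.504, Delta 6.509, Gamma 63.545.
Jefferson allocation: Zeta 5, Eta 4, Alpha 5, Epsilon 13, Delta 6, Gamma 65.
Gamma has quota 63.545 (lower 63, upper 64) but receives 65 — outside the quota interval.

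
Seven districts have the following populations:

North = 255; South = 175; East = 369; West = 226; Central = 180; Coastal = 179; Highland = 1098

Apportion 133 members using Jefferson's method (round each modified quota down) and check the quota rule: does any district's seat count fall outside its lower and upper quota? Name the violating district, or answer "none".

Standard quotas: North 13.664, South 9.378, East 19.773, West 12.110, Central 9.645, Coastal 9.592, Highland 58.837.
Jefferson allocation: North 14, South 9, East 20, West 12, Central 9, Coastal 9, Highland 60.
Highland has quota 58.837 (lower 58, upper 59) but receives 60 — outside the quota interval.

Highland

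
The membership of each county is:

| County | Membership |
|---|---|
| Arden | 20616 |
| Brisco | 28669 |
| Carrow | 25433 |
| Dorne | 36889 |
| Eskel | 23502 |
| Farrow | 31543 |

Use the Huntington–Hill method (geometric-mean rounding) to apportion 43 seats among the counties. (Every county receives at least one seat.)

With divisor 3860: modified quotas Arden 5.341, Brisco 7.427, Carrow 6.589, Dorne 9.557, Eskel 6.089, Farrow 8.172.
Geometric-mean thresholds: Arden √(5·6)=5.477, Brisco √(7·8)=7.483, Carrow √(6·7)=6.481, Dorne √(9·10)=9.487, Eskel √(6·7)=6.481, Farrow √(8·9)=8.485.
Each quota rounded against its threshold gives Arden 5, Brisco 7, Carrow 7, Dorne 10, Eskel 6, Farrow 8 (total 43).

Arden 5, Brisco 7, Carrow 7, Dorne 10, Eskel 6, Farrow 8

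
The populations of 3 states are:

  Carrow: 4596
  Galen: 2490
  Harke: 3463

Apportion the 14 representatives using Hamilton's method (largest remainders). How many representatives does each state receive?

Standard divisor: 10549 ÷ 14 ≈ 753.5.
Standard quotas: Carrow 6.100, Galen 3.305, Harke 4.596.
Lower quotas: Carrow 6, Galen 3, Harke 4 (sum 13, leaving 1 seat).
Remainders in descending order: Harke 0.596, Galen 0.305, Carrow 0.100.
The surplus seat goes to Harke.

Carrow=6, Galen=3, Harke=5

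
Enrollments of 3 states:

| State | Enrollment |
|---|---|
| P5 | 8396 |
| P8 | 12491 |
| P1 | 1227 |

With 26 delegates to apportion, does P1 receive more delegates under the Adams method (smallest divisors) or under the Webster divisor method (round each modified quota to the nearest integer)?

Adams

Adams: P5 10, P8 14, P1 2.
Webster: P5 10, P8 15, P1 1.
P1 gets 2 under Adams and 1 under Webster.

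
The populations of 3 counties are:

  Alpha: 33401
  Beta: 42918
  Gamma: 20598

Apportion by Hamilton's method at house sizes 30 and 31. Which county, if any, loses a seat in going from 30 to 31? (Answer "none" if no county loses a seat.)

Gamma

At 30 seats: Alpha 10, Beta 13, Gamma 7.
At 31 seats: Alpha 11, Beta 14, Gamma 6.
Gamma drops from 7 to 6.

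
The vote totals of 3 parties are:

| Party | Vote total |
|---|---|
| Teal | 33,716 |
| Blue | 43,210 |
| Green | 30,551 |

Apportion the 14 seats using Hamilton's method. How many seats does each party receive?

Teal 4; Blue 6; Green 4

Standard divisor: 107477 ÷ 14 ≈ 7676.929.
Standard quotas: Teal 4.3919, Blue 5.6286, Green 3.9796.
Lower quotas: Teal 4, Blue 5, Green 3 (sum 12, leaving 2 seats).
Remainders in descending order: Green 0.9796, Blue 0.6286, Teal 0.3919.
The surplus seats go to Green, Blue.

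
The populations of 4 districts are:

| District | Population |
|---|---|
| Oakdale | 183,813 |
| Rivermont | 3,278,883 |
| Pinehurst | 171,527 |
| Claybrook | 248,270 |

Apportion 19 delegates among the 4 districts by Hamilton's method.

Oakdale=1; Rivermont=16; Pinehurst=1; Claybrook=1

The standard divisor is 3882493/19 ≈ 204341.737.
Standard quotas: Oakdale 0.8995, Rivermont 16.0461, Pinehurst 0.8394, Claybrook 1.2150.
Lower quotas: Oakdale 0, Rivermont 16, Pinehurst 0, Claybrook 1 (sum 17, leaving 2 seats).
Remainders in descending order: Oakdale 0.8995, Pinehurst 0.8394, Claybrook 0.2150, Rivermont 0.0461.
The surplus seats go to Oakdale, Pinehurst.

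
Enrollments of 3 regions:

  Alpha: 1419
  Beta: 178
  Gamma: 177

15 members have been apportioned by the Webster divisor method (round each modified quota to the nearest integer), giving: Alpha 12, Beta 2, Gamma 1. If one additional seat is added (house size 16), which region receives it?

Gamma

Priority for the next seat is population ÷ (current seats + 0.5).
Priorities: Alpha 113.520, Beta 71.200, Gamma 118.000.
Highest priority: Gamma.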